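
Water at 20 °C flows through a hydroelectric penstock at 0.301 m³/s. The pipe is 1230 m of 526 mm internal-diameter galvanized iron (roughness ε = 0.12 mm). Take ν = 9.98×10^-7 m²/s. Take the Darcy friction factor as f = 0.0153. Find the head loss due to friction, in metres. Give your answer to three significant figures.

V = 4Q/(πD²) = 4·0.301/(π·0.526²) = 1.385 m/s
h_f = f(L/D)V²/(2g) = 0.01530·(1230/0.526)·1.385²/(2·9.81) = 3.499 m

h_f ≈ 3.50 m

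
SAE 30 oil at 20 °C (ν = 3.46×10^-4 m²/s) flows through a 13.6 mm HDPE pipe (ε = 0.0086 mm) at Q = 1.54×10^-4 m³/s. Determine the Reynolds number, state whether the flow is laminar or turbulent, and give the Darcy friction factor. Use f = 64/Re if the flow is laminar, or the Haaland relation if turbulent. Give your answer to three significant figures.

V = 4Q/(πD²) = 1.060 m/s
Re = VD/ν = 1.060·0.0136/3.46×10^-4 = 41.7
Re < 2300 → laminar → f = 64/Re = 1.536

Re ≈ 41.7; laminar; f = 64/Re ≈ 1.54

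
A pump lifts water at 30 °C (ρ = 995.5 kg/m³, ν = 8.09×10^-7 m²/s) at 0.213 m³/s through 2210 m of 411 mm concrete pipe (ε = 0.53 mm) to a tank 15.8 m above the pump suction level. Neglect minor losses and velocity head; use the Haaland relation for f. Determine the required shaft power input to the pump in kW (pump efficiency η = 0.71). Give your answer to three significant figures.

P_shaft ≈ 90.2 kW

V = 4Q/(πD²) = 1.605 m/s; Re = 8.16×10^5; ε/D = 0.00129; f = 0.02122
h_f = f(L/D)V²/2g = 14.99 m
Total head H = z + h_f = 15.8 + 14.99 = 30.79 m
P_hyd = ρgQH = 995.5·9.81·0.213·30.79 = 64.05 kW
P_shaft = P_hyd/η = 64.05/0.71 = 90.21 kW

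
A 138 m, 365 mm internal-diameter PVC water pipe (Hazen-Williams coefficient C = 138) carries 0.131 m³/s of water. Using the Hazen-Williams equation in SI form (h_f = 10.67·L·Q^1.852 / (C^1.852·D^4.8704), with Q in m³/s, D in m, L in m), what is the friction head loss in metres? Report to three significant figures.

h_f ≈ 0.503 m

h_f = 10.67·138·0.131^1.852 / (138^1.852·0.365^4.8704) = 0.5035 m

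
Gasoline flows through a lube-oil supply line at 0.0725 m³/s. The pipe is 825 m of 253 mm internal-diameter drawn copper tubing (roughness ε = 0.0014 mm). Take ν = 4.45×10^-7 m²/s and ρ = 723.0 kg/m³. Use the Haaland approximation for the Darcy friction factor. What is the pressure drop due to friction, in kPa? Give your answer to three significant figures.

V = 4Q/(πD²) = 4·0.0725/(π·0.253²) = 1.442 m/s
Re = VD/ν = 1.442·0.253/4.45×10^-7 = 8.20×10^5 → turbulent
ε/D = 0.0014/253 = 5.53×10^-6
Haaland: f = 0.01207
h_f = f(L/D)V²/(2g) = 0.01207·(825/0.253)·1.442²/(2·9.81) = 4.171 m
Δp = ρg·h_f = 723.0·9.81·4.171 = 29.58 kPa

Δp ≈ 29.6 kPa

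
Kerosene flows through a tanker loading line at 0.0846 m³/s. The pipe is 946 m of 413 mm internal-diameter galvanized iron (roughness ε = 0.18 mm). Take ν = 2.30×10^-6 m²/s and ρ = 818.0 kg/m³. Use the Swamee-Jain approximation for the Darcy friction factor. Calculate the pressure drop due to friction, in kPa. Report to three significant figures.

Δp ≈ 7.40 kPa

V = 4Q/(πD²) = 4·0.0846/(π·0.413²) = 0.6315 m/s
Re = VD/ν = 0.6315·0.413/2.30×10^-6 = 1.13×10^5 → turbulent
ε/D = 0.18/413 = 4.36×10^-4
Swamee-Jain: f = 0.01980
h_f = f(L/D)V²/(2g) = 0.01980·(946/0.413)·0.6315²/(2·9.81) = 0.9220 m
Δp = ρg·h_f = 818.0·9.81·0.9220 = 7.399 kPa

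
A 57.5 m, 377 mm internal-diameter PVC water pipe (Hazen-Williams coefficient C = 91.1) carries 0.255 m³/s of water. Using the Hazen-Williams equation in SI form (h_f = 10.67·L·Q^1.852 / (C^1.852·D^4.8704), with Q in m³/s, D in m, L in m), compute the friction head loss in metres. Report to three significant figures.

h_f = 10.67·57.5·0.255^1.852 / (91.1^1.852·0.377^4.8704) = 1.328 m

h_f ≈ 1.33 m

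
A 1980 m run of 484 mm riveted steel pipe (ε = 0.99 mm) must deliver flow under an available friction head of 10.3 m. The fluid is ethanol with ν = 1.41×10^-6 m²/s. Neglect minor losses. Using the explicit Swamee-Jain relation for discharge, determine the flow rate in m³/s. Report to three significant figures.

Q ≈ 0.264 m³/s

Swamee-Jain (Type II): Q = -0.965·√(gD⁵h_f/L)·ln[ε/(3.7D) + √(3.17ν²L/(gD³h_f))]
√(gD⁵h_f/L) = √(9.81·0.484⁵·10.3/1980) = 0.03682
ε/(3.7D) = 5.53×10^-4; √(3.17ν²L/(gD³h_f)) = 3.30×10^-5
Q = -0.965·0.03682·ln(5.858×10^-4) = 0.2644 m³/s
Check: V = 1.44 m/s, Re = 4.93×10^5, f = 0.02404, h_f = 10.4 m ≈ 10.3 m ✓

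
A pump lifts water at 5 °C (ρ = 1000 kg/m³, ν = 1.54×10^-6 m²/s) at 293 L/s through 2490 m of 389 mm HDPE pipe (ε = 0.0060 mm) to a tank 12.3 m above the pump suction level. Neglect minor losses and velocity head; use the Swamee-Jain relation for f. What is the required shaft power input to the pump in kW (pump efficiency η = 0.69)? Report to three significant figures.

V = 4Q/(πD²) = 2.465 m/s; Re = 6.23×10^5; ε/D = 1.54×10^-5; f = 0.01287
h_f = f(L/D)V²/2g = 25.52 m
Total head H = z + h_f = 12.3 + 25.52 = 37.82 m
P_hyd = ρgQH = 1000·9.81·0.293·37.82 = 108.7 kW
P_shaft = P_hyd/η = 108.7/0.69 = 157.6 kW

P_shaft ≈ 158 kW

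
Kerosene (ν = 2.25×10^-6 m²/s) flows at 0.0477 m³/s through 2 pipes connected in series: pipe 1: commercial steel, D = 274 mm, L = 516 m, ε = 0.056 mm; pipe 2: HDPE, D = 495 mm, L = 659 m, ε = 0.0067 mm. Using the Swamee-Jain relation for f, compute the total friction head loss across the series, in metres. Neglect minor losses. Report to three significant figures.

Pipe 1: V = 0.8090 m/s, Re = 9.85×10^4, ε/D = 2.04×10^-4, f = 0.01906, h_1 = f(L/D)V²/2g = 1.198 m
Pipe 2: V = 0.2479 m/s, Re = 5.45×10^4, ε/D = 1.35×10^-5, f = 0.02042, h_2 = f(L/D)V²/2g = 0.08513 m
Series → Q common, losses add: H = Σh = 1.283 m

H ≈ 1.28 m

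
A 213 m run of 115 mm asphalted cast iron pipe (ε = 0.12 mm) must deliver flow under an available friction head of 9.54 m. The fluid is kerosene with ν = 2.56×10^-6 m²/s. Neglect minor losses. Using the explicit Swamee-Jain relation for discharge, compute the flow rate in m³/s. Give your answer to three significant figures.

Swamee-Jain (Type II): Q = -0.965·√(gD⁵h_f/L)·ln[ε/(3.7D) + √(3.17ν²L/(gD³h_f))]
√(gD⁵h_f/L) = √(9.81·0.115⁵·9.54/213) = 0.002973
ε/(3.7D) = 2.82×10^-4; √(3.17ν²L/(gD³h_f)) = 1.76×10^-4
Q = -0.965·0.002973·ln(4.583×10^-4) = 0.02205 m³/s
Check: V = 2.12 m/s, Re = 9.54×10^4, f = 0.02259, h_f = 9.62 m ≈ 9.54 m ✓

Q ≈ 0.0221 m³/s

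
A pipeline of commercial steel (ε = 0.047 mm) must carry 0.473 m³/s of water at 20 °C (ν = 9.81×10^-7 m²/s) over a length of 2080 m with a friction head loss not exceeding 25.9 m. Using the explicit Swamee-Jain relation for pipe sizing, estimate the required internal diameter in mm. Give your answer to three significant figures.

Swamee-Jain (Type III): D = 0.66·[ε^1.25·(LQ²/(gh_f))^4.75 + ν·Q^9.4·(L/(gh_f))^5.2]^0.04
LQ²/(gh_f) = 1.832; L/(gh_f) = 8.186
Term 1 = ε^1.25·(…)^4.75 = 6.89×10^-5; Term 2 = ν·Q^9.4·(…)^5.2 = 4.82×10^-5
D = 0.66·(6.89×10^-5 + 4.82×10^-5)^0.04 = 0.4595 m = 460 mm
Check: V = 2.85 m/s, Re = 1.34×10^6, f = 0.01325, h_f = 24.9 m ≈ 25.9 m ✓

D ≈ 460 mm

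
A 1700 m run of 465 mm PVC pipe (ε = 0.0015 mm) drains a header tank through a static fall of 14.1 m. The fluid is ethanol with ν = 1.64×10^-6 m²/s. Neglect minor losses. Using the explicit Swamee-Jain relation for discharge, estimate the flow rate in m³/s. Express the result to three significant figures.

Swamee-Jain (Type II): Q = -0.965·√(gD⁵h_f/L)·ln[ε/(3.7D) + √(3.17ν²L/(gD³h_f))]
√(gD⁵h_f/L) = √(9.81·0.465⁵·14.1/1700) = 0.04206
ε/(3.7D) = 8.72×10^-7; √(3.17ν²L/(gD³h_f)) = 3.23×10^-5
Q = -0.965·0.04206·ln(3.315×10^-5) = 0.4186 m³/s
Check: V = 2.47 m/s, Re = 6.99×10^5, f = 0.01240, h_f = 14.0 m ≈ 14.1 m ✓

Q ≈ 0.419 m³/s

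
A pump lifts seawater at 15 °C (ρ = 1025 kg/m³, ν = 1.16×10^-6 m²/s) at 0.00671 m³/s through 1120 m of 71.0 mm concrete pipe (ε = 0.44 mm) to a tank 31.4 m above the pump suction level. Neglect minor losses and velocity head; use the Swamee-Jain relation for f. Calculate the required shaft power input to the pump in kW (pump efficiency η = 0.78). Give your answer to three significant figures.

P_shaft ≈ 9.40 kW

V = 4Q/(πD²) = 1.695 m/s; Re = 1.04×10^5; ε/D = 0.00620; f = 0.03348
h_f = f(L/D)V²/2g = 77.31 m
Total head H = z + h_f = 31.4 + 77.31 = 108.7 m
P_hyd = ρgQH = 1025·9.81·0.00671·108.7 = 7.335 kW
P_shaft = P_hyd/η = 7.335/0.78 = 9.404 kW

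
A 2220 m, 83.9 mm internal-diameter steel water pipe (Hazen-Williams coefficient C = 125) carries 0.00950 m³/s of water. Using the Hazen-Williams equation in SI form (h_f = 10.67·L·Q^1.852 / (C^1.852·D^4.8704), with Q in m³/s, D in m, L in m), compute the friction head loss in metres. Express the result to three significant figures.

h_f ≈ 97.2 m

h_f = 10.67·2220·0.00950^1.852 / (125^1.852·0.0839^4.8704) = 97.16 m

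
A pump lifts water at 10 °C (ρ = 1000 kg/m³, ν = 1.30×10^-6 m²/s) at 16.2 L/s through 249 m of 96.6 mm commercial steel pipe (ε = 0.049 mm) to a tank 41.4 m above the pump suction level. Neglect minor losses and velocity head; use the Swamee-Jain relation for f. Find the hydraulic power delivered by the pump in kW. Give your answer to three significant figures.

P_hyd ≈ 8.55 kW

V = 4Q/(πD²) = 2.210 m/s; Re = 1.64×10^5; ε/D = 5.07×10^-4; f = 0.01933
h_f = f(L/D)V²/2g = 12.41 m
Total head H = z + h_f = 41.4 + 12.41 = 53.81 m
P_hyd = ρgQH = 1000·9.81·0.0162·53.81 = 8.551 kW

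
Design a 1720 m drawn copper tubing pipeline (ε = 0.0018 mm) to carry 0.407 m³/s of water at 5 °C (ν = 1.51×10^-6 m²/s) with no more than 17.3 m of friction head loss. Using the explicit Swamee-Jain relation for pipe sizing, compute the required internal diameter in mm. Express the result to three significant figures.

Swamee-Jain (Type III): D = 0.66·[ε^1.25·(LQ²/(gh_f))^4.75 + ν·Q^9.4·(L/(gh_f))^5.2]^0.04
LQ²/(gh_f) = 1.679; L/(gh_f) = 10.13
Term 1 = ε^1.25·(…)^4.75 = 7.72×10^-7; Term 2 = ν·Q^9.4·(…)^5.2 = 5.49×10^-5
D = 0.66·(7.72×10^-7 + 5.49×10^-5)^0.04 = 0.4460 m = 446 mm
Check: V = 2.60 m/s, Re = 7.69×10^5, f = 0.01222, h_f = 16.3 m ≈ 17.3 m ✓

D ≈ 446 mm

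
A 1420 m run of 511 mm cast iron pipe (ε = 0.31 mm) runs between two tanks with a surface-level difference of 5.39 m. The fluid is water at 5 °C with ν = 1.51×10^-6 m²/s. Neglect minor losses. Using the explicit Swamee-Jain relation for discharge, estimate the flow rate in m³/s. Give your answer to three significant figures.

Swamee-Jain (Type II): Q = -0.965·√(gD⁵h_f/L)·ln[ε/(3.7D) + √(3.17ν²L/(gD³h_f))]
√(gD⁵h_f/L) = √(9.81·0.511⁵·5.39/1420) = 0.03602
ε/(3.7D) = 1.64×10^-4; √(3.17ν²L/(gD³h_f)) = 3.81×10^-5
Q = -0.965·0.03602·ln(2.021×10^-4) = 0.2957 m³/s
Check: V = 1.44 m/s, Re = 4.88×10^5, f = 0.01843, h_f = 5.43 m ≈ 5.39 m ✓

Q ≈ 0.296 m³/s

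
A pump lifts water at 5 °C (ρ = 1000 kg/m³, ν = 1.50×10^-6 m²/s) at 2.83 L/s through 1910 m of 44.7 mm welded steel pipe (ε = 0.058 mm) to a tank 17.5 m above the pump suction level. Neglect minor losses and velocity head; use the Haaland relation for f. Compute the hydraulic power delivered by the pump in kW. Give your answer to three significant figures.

V = 4Q/(πD²) = 1.803 m/s; Re = 5.37×10^4; ε/D = 0.00130; f = 0.02433
h_f = f(L/D)V²/2g = 172.4 m
Total head H = z + h_f = 17.5 + 172.4 = 189.9 m
P_hyd = ρgQH = 1000·9.81·0.00283·189.9 = 5.271 kW

P_hyd ≈ 5.27 kW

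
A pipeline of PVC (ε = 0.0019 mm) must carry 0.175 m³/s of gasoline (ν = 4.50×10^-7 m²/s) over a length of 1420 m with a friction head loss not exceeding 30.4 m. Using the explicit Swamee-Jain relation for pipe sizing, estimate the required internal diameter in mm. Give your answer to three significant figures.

Swamee-Jain (Type III): D = 0.66·[ε^1.25·(LQ²/(gh_f))^4.75 + ν·Q^9.4·(L/(gh_f))^5.2]^0.04
LQ²/(gh_f) = 0.1458; L/(gh_f) = 4.762
Term 1 = ε^1.25·(…)^4.75 = 7.53×10^-12; Term 2 = ν·Q^9.4·(…)^5.2 = 1.15×10^-10
D = 0.66·(7.53×10^-12 + 1.15×10^-10)^0.04 = 0.2649 m = 265 mm
Check: V = 3.17 m/s, Re = 1.87×10^6, f = 0.01074, h_f = 29.6 m ≈ 30.4 m ✓

D ≈ 265 mm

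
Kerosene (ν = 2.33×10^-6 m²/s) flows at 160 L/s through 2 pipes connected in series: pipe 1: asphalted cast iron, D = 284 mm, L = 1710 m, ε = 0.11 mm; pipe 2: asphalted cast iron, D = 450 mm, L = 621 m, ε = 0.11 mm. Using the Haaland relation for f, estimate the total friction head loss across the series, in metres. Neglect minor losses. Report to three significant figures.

Pipe 1: V = 2.526 m/s, Re = 3.08×10^5, ε/D = 3.87×10^-4, f = 0.01735, h_1 = f(L/D)V²/2g = 33.97 m
Pipe 2: V = 1.006 m/s, Re = 1.94×10^5, ε/D = 2.44×10^-4, f = 0.01722, h_2 = f(L/D)V²/2g = 1.226 m
Series → Q common, losses add: H = Σh = 35.20 m

H ≈ 35.2 m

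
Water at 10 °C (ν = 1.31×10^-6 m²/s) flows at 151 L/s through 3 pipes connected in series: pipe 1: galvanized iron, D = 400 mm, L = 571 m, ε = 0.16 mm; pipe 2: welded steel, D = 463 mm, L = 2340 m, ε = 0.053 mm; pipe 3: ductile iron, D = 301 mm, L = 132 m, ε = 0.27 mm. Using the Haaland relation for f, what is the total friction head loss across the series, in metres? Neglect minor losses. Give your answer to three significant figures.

Pipe 1: V = 1.202 m/s, Re = 3.67×10^5, ε/D = 4.00×10^-4, f = 0.01722, h_1 = f(L/D)V²/2g = 1.809 m
Pipe 2: V = 0.8969 m/s, Re = 3.17×10^5, ε/D = 1.14×10^-4, f = 0.01524, h_2 = f(L/D)V²/2g = 3.158 m
Pipe 3: V = 2.122 m/s, Re = 4.88×10^5, ε/D = 8.97×10^-4, f = 0.01974, h_3 = f(L/D)V²/2g = 1.987 m
Series → Q common, losses add: H = Σh = 6.954 m

H ≈ 6.95 m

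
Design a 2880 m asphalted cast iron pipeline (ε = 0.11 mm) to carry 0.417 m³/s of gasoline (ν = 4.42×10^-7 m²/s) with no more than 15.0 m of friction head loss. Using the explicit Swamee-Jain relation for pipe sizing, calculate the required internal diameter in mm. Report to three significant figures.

Swamee-Jain (Type III): D = 0.66·[ε^1.25·(LQ²/(gh_f))^4.75 + ν·Q^9.4·(L/(gh_f))^5.2]^0.04
LQ²/(gh_f) = 3.403; L/(gh_f) = 19.57
Term 1 = ε^1.25·(…)^4.75 = 0.00379; Term 2 = ν·Q^9.4·(…)^5.2 = 6.18×10^-4
D = 0.66·(0.00379 + 6.18×10^-4)^0.04 = 0.5313 m = 531 mm
Check: V = 1.88 m/s, Re = 2.26×10^6, f = 0.01435, h_f = 14.0 m ≈ 15.0 m ✓

D ≈ 531 mm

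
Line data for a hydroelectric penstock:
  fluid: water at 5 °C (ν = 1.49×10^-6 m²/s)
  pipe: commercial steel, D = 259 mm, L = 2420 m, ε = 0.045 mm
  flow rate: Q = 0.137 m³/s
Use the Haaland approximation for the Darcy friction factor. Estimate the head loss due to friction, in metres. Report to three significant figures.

V = 4Q/(πD²) = 4·0.137/(π·0.259²) = 2.600 m/s
Re = VD/ν = 2.600·0.259/1.49×10^-6 = 4.52×10^5 → turbulent
ε/D = 0.045/259 = 1.74×10^-4
Haaland: f = 0.01518
h_f = f(L/D)V²/(2g) = 0.01518·(2420/0.259)·2.600²/(2·9.81) = 48.88 m

h_f ≈ 48.9 m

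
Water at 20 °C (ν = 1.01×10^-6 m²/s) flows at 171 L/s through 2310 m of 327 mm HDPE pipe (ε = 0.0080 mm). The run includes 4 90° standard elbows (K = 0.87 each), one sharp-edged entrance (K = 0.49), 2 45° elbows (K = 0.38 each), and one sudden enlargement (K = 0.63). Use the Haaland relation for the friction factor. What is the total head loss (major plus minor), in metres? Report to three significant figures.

V = 4Q/(πD²) = 2.036 m/s; V²/2g = 0.2113 m
Re = 6.59×10^5, ε/D = 2.45×10^-5 → f = 0.01279 (Haaland)
Major: h_f = f(L/D)·V²/2g = 0.01279·7064·0.2113 = 19.10 m
Minor: ΣK = 5.36; h_m = ΣK·V²/2g = 1.133 m
Total H_L = 19.10 + 1.133 = 20.23 m

H_L ≈ 20.2 m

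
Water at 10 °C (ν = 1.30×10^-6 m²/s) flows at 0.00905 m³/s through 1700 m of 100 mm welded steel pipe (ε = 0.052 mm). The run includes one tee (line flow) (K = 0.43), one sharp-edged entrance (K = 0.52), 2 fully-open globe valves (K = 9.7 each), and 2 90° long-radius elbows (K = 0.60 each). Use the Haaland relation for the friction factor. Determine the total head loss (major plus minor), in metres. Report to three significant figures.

H_L ≈ 25.0 m

V = 4Q/(πD²) = 1.152 m/s; V²/2g = 0.06767 m
Re = 8.86×10^4, ε/D = 5.20×10^-4 → f = 0.02047 (Haaland)
Major: h_f = f(L/D)·V²/2g = 0.02047·17000·0.06767 = 23.55 m
Minor: ΣK = 21.5; h_m = ΣK·V²/2g = 1.458 m
Total H_L = 23.55 + 1.458 = 25.00 m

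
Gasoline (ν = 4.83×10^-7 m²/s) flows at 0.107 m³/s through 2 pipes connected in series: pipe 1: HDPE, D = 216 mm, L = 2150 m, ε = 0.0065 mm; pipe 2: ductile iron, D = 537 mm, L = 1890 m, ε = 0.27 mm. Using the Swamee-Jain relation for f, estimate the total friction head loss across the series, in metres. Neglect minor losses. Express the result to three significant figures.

Pipe 1: V = 2.920 m/s, Re = 1.31×10^6, ε/D = 3.01×10^-5, f = 0.01190, h_1 = f(L/D)V²/2g = 51.48 m
Pipe 2: V = 0.4724 m/s, Re = 5.25×10^5, ε/D = 5.03×10^-4, f = 0.01775, h_2 = f(L/D)V²/2g = 0.7107 m
Series → Q common, losses add: H = Σh = 52.19 m

H ≈ 52.2 m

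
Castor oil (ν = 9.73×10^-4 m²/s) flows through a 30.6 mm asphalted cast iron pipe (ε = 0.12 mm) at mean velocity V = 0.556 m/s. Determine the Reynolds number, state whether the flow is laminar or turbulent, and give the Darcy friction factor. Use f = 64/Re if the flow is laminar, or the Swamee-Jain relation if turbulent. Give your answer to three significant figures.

Re = VD/ν = 0.5560·0.0306/9.73×10^-4 = 17.5
Re < 2300 → laminar → f = 64/Re = 3.660

Re ≈ 17.5; laminar; f = 64/Re ≈ 3.66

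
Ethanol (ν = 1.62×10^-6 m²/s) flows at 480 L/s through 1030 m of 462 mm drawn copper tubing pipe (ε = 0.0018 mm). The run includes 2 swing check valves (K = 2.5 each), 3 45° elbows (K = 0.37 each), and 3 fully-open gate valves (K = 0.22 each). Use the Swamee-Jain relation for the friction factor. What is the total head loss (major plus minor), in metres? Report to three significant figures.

H_L ≈ 14.1 m

V = 4Q/(πD²) = 2.863 m/s; V²/2g = 0.4179 m
Re = 8.17×10^5, ε/D = 3.90×10^-6 → f = 0.01210 (Swamee-Jain)
Major: h_f = f(L/D)·V²/2g = 0.01210·2229·0.4179 = 11.27 m
Minor: ΣK = 6.77; h_m = ΣK·V²/2g = 2.829 m
Total H_L = 11.27 + 2.829 = 14.10 m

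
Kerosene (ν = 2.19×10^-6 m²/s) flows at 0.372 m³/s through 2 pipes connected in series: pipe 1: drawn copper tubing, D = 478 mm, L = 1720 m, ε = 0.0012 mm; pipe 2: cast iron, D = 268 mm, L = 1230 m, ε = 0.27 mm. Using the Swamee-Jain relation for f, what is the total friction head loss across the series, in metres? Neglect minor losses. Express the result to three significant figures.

H ≈ 215 m

Pipe 1: V = 2.073 m/s, Re = 4.52×10^5, ε/D = 2.51×10^-6, f = 0.01337, h_1 = f(L/D)V²/2g = 10.53 m
Pipe 2: V = 6.595 m/s, Re = 8.07×10^5, ε/D = 0.00101, f = 0.02014, h_2 = f(L/D)V²/2g = 204.9 m
Series → Q common, losses add: H = Σh = 215.5 m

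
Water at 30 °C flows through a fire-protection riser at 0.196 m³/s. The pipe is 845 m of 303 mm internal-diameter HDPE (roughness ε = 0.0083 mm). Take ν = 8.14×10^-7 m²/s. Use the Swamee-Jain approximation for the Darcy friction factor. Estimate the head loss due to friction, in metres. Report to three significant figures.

V = 4Q/(πD²) = 4·0.196/(π·0.303²) = 2.718 m/s
Re = VD/ν = 2.718·0.303/8.14×10^-7 = 1.01×10^6 → turbulent
ε/D = 0.0083/303 = 2.74×10^-5
Swamee-Jain: f = 0.01222
h_f = f(L/D)V²/(2g) = 0.01222·(845/0.303)·2.718²/(2·9.81) = 12.84 m

h_f ≈ 12.8 m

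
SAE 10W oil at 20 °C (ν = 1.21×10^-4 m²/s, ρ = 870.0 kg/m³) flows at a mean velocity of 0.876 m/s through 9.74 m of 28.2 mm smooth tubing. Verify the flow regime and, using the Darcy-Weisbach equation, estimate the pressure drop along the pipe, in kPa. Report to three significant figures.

Re = VD/ν = 0.876·0.02820/1.21×10^-4 = 204 → laminar (Re < 2300)
f = 64/Re = 0.3135
h_f = f(L/D)V²/(2g) = 0.3135·(9.74/0.02820)·0.876²/(2·9.81) = 4.235 m
Δp = ρg·h_f = 870.0·9.81·4.235 = 36.14 kPa

Δp ≈ 36.1 kPa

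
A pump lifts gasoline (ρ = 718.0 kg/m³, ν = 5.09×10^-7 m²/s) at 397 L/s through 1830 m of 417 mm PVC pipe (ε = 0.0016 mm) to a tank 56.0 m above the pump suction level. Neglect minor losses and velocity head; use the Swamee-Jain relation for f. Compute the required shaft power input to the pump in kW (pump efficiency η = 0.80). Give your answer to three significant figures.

V = 4Q/(πD²) = 2.907 m/s; Re = 2.38×10^6; ε/D = 3.84×10^-6; f = 0.01025
h_f = f(L/D)V²/2g = 19.37 m
Total head H = z + h_f = 56.0 + 19.37 = 75.37 m
P_hyd = ρgQH = 718.0·9.81·0.397·75.37 = 210.8 kW
P_shaft = P_hyd/η = 210.8/0.80 = 263.4 kW

P_shaft ≈ 263 kW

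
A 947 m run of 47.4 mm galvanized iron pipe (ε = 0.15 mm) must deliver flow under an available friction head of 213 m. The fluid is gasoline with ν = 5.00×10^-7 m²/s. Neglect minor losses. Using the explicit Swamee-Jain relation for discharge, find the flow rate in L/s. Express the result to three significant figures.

Swamee-Jain (Type II): Q = -0.965·√(gD⁵h_f/L)·ln[ε/(3.7D) + √(3.17ν²L/(gD³h_f))]
√(gD⁵h_f/L) = √(9.81·0.0474⁵·213/947) = 7.266×10^-4
ε/(3.7D) = 8.55×10^-4; √(3.17ν²L/(gD³h_f)) = 5.81×10^-5
Q = -0.965·7.266×10^-4·ln(9.134×10^-4) = 0.004907 m³/s
Check: V = 2.78 m/s, Re = 2.64×10^5, f = 0.02721, h_f = 214 m ≈ 213 m ✓

Q ≈ 4.91 L/s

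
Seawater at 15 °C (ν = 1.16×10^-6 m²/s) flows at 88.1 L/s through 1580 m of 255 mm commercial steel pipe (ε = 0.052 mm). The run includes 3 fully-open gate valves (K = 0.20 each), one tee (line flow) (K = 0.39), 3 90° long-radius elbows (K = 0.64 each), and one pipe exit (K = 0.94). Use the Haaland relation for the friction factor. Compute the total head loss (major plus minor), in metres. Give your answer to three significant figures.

V = 4Q/(πD²) = 1.725 m/s; V²/2g = 0.1517 m
Re = 3.79×10^5, ε/D = 2.04×10^-4 → f = 0.01571 (Haaland)
Major: h_f = f(L/D)·V²/2g = 0.01571·6196·0.1517 = 14.76 m
Minor: ΣK = 3.85; h_m = ΣK·V²/2g = 0.5839 m
Total H_L = 14.76 + 0.5839 = 15.35 m

H_L ≈ 15.3 m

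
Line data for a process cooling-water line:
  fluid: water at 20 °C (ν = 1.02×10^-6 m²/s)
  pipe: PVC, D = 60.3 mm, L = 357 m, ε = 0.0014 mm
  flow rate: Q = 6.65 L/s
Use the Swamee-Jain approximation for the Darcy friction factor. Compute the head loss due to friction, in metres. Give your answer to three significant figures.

V = 4Q/(πD²) = 4·0.00665/(π·0.0603²) = 2.329 m/s
Re = VD/ν = 2.329·0.0603/1.02×10^-6 = 1.38×10^5 → turbulent
ε/D = 0.0014/60.3 = 2.32×10^-5
Swamee-Jain: f = 0.01690
h_f = f(L/D)V²/(2g) = 0.01690·(357/0.0603)·2.329²/(2·9.81) = 27.65 m

h_f ≈ 27.6 m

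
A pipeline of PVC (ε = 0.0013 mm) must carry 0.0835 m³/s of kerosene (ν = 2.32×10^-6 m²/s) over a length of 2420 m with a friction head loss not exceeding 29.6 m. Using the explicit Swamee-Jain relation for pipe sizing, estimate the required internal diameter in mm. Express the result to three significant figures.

Swamee-Jain (Type III): D = 0.66·[ε^1.25·(LQ²/(gh_f))^4.75 + ν·Q^9.4·(L/(gh_f))^5.2]^0.04
LQ²/(gh_f) = 0.05811; L/(gh_f) = 8.334
Term 1 = ε^1.25·(…)^4.75 = 5.92×10^-14; Term 2 = ν·Q^9.4·(…)^5.2 = 1.04×10^-11
D = 0.66·(5.92×10^-14 + 1.04×10^-11)^0.04 = 0.2401 m = 240 mm
Check: V = 1.84 m/s, Re = 1.91×10^5, f = 0.01572, h_f = 27.5 m ≈ 29.6 m ✓

D ≈ 240 mm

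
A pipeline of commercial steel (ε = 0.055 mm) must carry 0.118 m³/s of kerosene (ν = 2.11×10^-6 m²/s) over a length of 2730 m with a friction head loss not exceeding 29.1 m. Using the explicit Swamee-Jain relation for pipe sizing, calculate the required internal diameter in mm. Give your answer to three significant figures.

D ≈ 286 mm

Swamee-Jain (Type III): D = 0.66·[ε^1.25·(LQ²/(gh_f))^4.75 + ν·Q^9.4·(L/(gh_f))^5.2]^0.04
LQ²/(gh_f) = 0.1332; L/(gh_f) = 9.563
Term 1 = ε^1.25·(…)^4.75 = 3.28×10^-10; Term 2 = ν·Q^9.4·(…)^5.2 = 5.00×10^-10
D = 0.66·(3.28×10^-10 + 5.00×10^-10)^0.04 = 0.2859 m = 286 mm
Check: V = 1.84 m/s, Re = 2.49×10^5, f = 0.01661, h_f = 27.3 m ≈ 29.1 m ✓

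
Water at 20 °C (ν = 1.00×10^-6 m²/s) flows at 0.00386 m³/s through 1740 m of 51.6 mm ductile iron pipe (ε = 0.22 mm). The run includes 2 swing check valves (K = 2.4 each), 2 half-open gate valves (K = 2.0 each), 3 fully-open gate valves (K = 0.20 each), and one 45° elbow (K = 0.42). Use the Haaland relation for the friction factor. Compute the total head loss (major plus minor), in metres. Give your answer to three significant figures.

V = 4Q/(πD²) = 1.846 m/s; V²/2g = 0.1737 m
Re = 9.52×10^4, ε/D = 0.00426 → f = 0.03000 (Haaland)
Major: h_f = f(L/D)·V²/2g = 0.03000·33721·0.1737 = 175.7 m
Minor: ΣK = 9.82; h_m = ΣK·V²/2g = 1.705 m
Total H_L = 175.7 + 1.705 = 177.4 m

H_L ≈ 177 m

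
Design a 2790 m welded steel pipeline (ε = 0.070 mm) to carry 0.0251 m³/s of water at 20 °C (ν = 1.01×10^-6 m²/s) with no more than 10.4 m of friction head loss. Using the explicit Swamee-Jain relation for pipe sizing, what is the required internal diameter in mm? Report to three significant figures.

D ≈ 194 mm

Swamee-Jain (Type III): D = 0.66·[ε^1.25·(LQ²/(gh_f))^4.75 + ν·Q^9.4·(L/(gh_f))^5.2]^0.04
LQ²/(gh_f) = 0.01723; L/(gh_f) = 27.35
Term 1 = ε^1.25·(…)^4.75 = 2.68×10^-14; Term 2 = ν·Q^9.4·(…)^5.2 = 2.71×10^-14
D = 0.66·(2.68×10^-14 + 2.71×10^-14)^0.04 = 0.1945 m = 194 mm
Check: V = 0.845 m/s, Re = 1.63×10^5, f = 0.01857, h_f = 9.70 m ≈ 10.4 m ✓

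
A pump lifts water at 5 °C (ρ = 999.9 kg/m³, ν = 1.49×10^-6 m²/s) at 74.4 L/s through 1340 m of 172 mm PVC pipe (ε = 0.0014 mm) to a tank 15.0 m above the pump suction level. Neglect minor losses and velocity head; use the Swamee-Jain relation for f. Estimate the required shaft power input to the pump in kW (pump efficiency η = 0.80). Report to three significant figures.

V = 4Q/(πD²) = 3.202 m/s; Re = 3.70×10^5; ε/D = 8.14×10^-6; f = 0.01394
h_f = f(L/D)V²/2g = 56.74 m
Total head H = z + h_f = 15.0 + 56.74 = 71.74 m
P_hyd = ρgQH = 999.9·9.81·0.0744·71.74 = 52.36 kW
P_shaft = P_hyd/η = 52.36/0.80 = 65.44 kW

P_shaft ≈ 65.4 kW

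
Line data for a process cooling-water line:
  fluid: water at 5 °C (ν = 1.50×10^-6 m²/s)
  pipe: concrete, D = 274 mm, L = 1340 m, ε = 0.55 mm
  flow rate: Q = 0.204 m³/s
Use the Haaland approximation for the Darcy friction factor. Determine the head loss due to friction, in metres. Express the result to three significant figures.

h_f ≈ 70.8 m

V = 4Q/(πD²) = 4·0.204/(π·0.274²) = 3.460 m/s
Re = VD/ν = 3.460·0.274/1.50×10^-6 = 6.32×10^5 → turbulent
ε/D = 0.55/274 = 0.00201
Haaland: f = 0.02375
h_f = f(L/D)V²/(2g) = 0.02375·(1340/0.274)·3.460²/(2·9.81) = 70.85 m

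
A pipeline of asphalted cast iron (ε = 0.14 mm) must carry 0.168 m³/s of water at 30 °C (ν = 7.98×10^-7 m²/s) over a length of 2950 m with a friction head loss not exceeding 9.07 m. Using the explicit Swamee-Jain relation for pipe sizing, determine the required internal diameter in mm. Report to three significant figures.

D ≈ 423 mm

Swamee-Jain (Type III): D = 0.66·[ε^1.25·(LQ²/(gh_f))^4.75 + ν·Q^9.4·(L/(gh_f))^5.2]^0.04
LQ²/(gh_f) = 0.9358; L/(gh_f) = 33.15
Term 1 = ε^1.25·(…)^4.75 = 1.11×10^-5; Term 2 = ν·Q^9.4·(…)^5.2 = 3.36×10^-6
D = 0.66·(1.11×10^-5 + 3.36×10^-6)^0.04 = 0.4226 m = 423 mm
Check: V = 1.20 m/s, Re = 6.34×10^5, f = 0.01638, h_f = 8.36 m ≈ 9.07 m ✓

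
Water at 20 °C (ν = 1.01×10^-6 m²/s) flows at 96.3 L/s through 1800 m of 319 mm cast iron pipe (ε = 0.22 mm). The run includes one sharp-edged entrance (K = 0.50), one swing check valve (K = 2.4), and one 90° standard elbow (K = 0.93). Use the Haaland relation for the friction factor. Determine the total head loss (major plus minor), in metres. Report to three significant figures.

H_L ≈ 8.17 m

V = 4Q/(πD²) = 1.205 m/s; V²/2g = 0.07400 m
Re = 3.81×10^5, ε/D = 6.90×10^-4 → f = 0.01888 (Haaland)
Major: h_f = f(L/D)·V²/2g = 0.01888·5643·0.07400 = 7.884 m
Minor: ΣK = 3.83; h_m = ΣK·V²/2g = 0.2834 m
Total H_L = 7.884 + 0.2834 = 8.168 m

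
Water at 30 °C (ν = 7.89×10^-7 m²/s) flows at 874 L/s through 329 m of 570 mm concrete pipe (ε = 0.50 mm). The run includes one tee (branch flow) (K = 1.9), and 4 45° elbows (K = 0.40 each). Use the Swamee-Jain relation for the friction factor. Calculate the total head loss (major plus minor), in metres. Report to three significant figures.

V = 4Q/(πD²) = 3.425 m/s; V²/2g = 0.5979 m
Re = 2.47×10^6, ε/D = 8.77×10^-4 → f = 0.01922 (Swamee-Jain)
Major: h_f = f(L/D)·V²/2g = 0.01922·577.2·0.5979 = 6.632 m
Minor: ΣK = 3.50; h_m = ΣK·V²/2g = 2.093 m
Total H_L = 6.632 + 2.093 = 8.724 m

H_L ≈ 8.72 m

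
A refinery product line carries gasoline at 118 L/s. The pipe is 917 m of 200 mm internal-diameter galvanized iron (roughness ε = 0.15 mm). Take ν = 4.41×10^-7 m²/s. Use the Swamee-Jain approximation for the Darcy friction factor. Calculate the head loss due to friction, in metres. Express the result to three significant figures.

V = 4Q/(πD²) = 4·0.118/(π·0.200²) = 3.756 m/s
Re = VD/ν = 3.756·0.200/4.41×10^-7 = 1.70×10^6 → turbulent
ε/D = 0.15/200 = 7.50×10^-4
Swamee-Jain: f = 0.01862
h_f = f(L/D)V²/(2g) = 0.01862·(917/0.200)·3.756²/(2·9.81) = 61.40 m

h_f ≈ 61.4 m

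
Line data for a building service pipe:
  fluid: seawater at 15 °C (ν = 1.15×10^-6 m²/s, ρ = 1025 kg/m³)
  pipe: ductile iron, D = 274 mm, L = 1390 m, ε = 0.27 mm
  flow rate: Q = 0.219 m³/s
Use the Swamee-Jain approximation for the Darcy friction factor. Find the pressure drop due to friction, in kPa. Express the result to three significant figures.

V = 4Q/(πD²) = 4·0.219/(π·0.274²) = 3.714 m/s
Re = VD/ν = 3.714·0.274/1.15×10^-6 = 8.85×10^5 → turbulent
ε/D = 0.27/274 = 9.85×10^-4
Swamee-Jain: f = 0.02001
h_f = f(L/D)V²/(2g) = 0.02001·(1390/0.274)·3.714²/(2·9.81) = 71.36 m
Δp = ρg·h_f = 1025·9.81·71.36 = 717.6 kPa

Δp ≈ 718 kPa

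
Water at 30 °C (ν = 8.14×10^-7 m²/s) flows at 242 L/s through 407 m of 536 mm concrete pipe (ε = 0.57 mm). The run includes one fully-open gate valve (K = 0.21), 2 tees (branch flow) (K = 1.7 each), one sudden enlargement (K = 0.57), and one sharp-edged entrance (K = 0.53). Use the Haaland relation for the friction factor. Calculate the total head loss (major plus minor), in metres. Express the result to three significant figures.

H_L ≈ 1.18 m

V = 4Q/(πD²) = 1.072 m/s; V²/2g = 0.05863 m
Re = 7.06×10^5, ε/D = 0.00106 → f = 0.02033 (Haaland)
Major: h_f = f(L/D)·V²/2g = 0.02033·759.3·0.05863 = 0.9051 m
Minor: ΣK = 4.71; h_m = ΣK·V²/2g = 0.2761 m
Total H_L = 0.9051 + 0.2761 = 1.181 m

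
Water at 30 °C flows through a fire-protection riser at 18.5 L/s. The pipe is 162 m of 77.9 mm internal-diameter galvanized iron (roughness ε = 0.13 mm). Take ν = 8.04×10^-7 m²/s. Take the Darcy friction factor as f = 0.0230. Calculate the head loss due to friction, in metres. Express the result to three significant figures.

V = 4Q/(πD²) = 4·0.0185/(π·0.0779²) = 3.882 m/s
h_f = f(L/D)V²/(2g) = 0.02300·(162/0.0779)·3.882²/(2·9.81) = 36.73 m

h_f ≈ 36.7 m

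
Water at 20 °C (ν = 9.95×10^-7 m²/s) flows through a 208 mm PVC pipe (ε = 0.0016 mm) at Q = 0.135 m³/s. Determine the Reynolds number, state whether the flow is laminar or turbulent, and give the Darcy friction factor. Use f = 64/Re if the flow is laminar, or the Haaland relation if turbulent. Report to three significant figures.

V = 4Q/(πD²) = 3.973 m/s
Re = VD/ν = 3.973·0.208/9.95×10^-7 = 8.31×10^5
Re > 4000 → turbulent; ε/D = 7.69×10^-6
Haaland: f = 0.01208

Re ≈ 8.31×10^5; turbulent; f ≈ 0.0121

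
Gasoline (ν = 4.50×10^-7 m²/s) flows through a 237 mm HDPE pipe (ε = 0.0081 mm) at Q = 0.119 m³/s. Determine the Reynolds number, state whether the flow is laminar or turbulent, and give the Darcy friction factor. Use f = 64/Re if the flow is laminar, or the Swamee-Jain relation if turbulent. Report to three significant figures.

Re ≈ 1.42×10^6; turbulent; f ≈ 0.0119

V = 4Q/(πD²) = 2.697 m/s
Re = VD/ν = 2.697·0.237/4.50×10^-7 = 1.42×10^6
Re > 4000 → turbulent; ε/D = 3.42×10^-5
Swamee-Jain: f = 0.01188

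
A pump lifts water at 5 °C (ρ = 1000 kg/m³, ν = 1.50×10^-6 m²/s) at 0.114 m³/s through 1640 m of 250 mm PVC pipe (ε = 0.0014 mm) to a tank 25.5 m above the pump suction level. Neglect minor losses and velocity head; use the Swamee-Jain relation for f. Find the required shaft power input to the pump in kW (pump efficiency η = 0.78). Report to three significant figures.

V = 4Q/(πD²) = 2.322 m/s; Re = 3.87×10^5; ε/D = 5.60×10^-6; f = 0.01379
h_f = f(L/D)V²/2g = 24.87 m
Total head H = z + h_f = 25.5 + 24.87 = 50.37 m
P_hyd = ρgQH = 1000·9.81·0.114·50.37 = 56.33 kW
P_shaft = P_hyd/η = 56.33/0.78 = 72.21 kW

P_shaft ≈ 72.2 kW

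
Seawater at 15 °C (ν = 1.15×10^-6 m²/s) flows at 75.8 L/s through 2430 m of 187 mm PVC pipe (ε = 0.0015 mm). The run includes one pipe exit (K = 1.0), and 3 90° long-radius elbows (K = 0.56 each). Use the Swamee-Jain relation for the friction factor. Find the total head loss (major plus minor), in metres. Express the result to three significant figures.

H_L ≈ 69.0 m

V = 4Q/(πD²) = 2.760 m/s; V²/2g = 0.3882 m
Re = 4.49×10^5, ε/D = 8.02×10^-6 → f = 0.01347 (Swamee-Jain)
Major: h_f = f(L/D)·V²/2g = 0.01347·12995·0.3882 = 67.95 m
Minor: ΣK = 2.68; h_m = ΣK·V²/2g = 1.040 m
Total H_L = 67.95 + 1.040 = 68.99 m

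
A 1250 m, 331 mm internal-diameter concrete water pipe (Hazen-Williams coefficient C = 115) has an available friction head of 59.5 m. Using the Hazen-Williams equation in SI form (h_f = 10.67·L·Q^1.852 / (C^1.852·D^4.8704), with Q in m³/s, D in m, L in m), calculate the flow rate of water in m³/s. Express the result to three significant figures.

Q ≈ 0.338 m³/s

Rearranging: Q = [h_f·C^1.852·D^4.8704 / (10.67·L)]^(1/1.852)
Q = [59.5·115^1.852·0.331^4.8704 / (10.67·1250)]^0.540 = 0.3379 m³/s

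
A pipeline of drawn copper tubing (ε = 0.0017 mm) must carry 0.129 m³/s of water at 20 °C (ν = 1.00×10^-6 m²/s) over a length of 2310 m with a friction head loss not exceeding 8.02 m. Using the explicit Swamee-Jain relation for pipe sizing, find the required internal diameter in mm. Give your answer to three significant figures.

D ≈ 355 mm

Swamee-Jain (Type III): D = 0.66·[ε^1.25·(LQ²/(gh_f))^4.75 + ν·Q^9.4·(L/(gh_f))^5.2]^0.04
LQ²/(gh_f) = 0.4886; L/(gh_f) = 29.36
Term 1 = ε^1.25·(…)^4.75 = 2.04×10^-9; Term 2 = ν·Q^9.4·(…)^5.2 = 1.87×10^-7
D = 0.66·(2.04×10^-9 + 1.87×10^-7)^0.04 = 0.3553 m = 355 mm
Check: V = 1.30 m/s, Re = 4.62×10^5, f = 0.01335, h_f = 7.49 m ≈ 8.02 m ✓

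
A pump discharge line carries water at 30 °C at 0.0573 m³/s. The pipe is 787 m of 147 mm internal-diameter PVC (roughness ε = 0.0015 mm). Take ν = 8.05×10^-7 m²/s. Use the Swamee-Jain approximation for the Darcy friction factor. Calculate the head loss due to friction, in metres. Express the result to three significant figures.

h_f ≈ 39.8 m

V = 4Q/(πD²) = 4·0.0573/(π·0.147²) = 3.376 m/s
Re = VD/ν = 3.376·0.147/8.05×10^-7 = 6.17×10^5 → turbulent
ε/D = 0.0015/147 = 1.02×10^-5
Swamee-Jain: f = 0.01280
h_f = f(L/D)V²/(2g) = 0.01280·(787/0.147)·3.376²/(2·9.81) = 39.81 m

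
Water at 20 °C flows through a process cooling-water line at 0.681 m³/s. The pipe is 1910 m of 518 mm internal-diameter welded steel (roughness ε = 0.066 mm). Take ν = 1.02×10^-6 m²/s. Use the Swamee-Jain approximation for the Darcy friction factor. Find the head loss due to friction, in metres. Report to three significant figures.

h_f ≈ 26.4 m

V = 4Q/(πD²) = 4·0.681/(π·0.518²) = 3.231 m/s
Re = VD/ν = 3.231·0.518/1.02×10^-6 = 1.64×10^6 → turbulent
ε/D = 0.066/518 = 1.27×10^-4
Swamee-Jain: f = 0.01346
h_f = f(L/D)V²/(2g) = 0.01346·(1910/0.518)·3.231²/(2·9.81) = 26.42 m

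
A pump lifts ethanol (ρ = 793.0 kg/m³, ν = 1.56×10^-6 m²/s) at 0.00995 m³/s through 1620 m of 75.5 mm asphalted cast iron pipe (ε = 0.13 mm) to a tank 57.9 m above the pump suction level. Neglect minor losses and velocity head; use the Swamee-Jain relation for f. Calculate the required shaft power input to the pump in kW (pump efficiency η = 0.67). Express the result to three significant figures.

V = 4Q/(πD²) = 2.222 m/s; Re = 1.08×10^5; ε/D = 0.00172; f = 0.02446
h_f = f(L/D)V²/2g = 132.1 m
Total head H = z + h_f = 57.9 + 132.1 = 190.0 m
P_hyd = ρgQH = 793.0·9.81·0.00995·190.0 = 14.71 kW
P_shaft = P_hyd/η = 14.71/0.67 = 21.95 kW

P_shaft ≈ 22.0 kW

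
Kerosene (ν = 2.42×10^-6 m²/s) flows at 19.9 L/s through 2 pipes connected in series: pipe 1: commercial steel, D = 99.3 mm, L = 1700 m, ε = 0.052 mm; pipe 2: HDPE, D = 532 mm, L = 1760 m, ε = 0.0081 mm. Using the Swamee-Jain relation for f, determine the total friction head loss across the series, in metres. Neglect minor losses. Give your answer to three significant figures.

Pipe 1: V = 2.570 m/s, Re = 1.05×10^5, ε/D = 5.24×10^-4, f = 0.02038, h_1 = f(L/D)V²/2g = 117.4 m
Pipe 2: V = 0.08952 m/s, Re = 1.97×10^4, ε/D = 1.52×10^-5, f = 0.02596, h_2 = f(L/D)V²/2g = 0.03508 m
Series → Q common, losses add: H = Σh = 117.5 m

H ≈ 117 m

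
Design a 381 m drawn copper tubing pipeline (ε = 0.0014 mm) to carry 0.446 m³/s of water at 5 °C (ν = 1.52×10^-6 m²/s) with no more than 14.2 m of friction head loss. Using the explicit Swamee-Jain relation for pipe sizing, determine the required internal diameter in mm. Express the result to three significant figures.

Swamee-Jain (Type III): D = 0.66·[ε^1.25·(LQ²/(gh_f))^4.75 + ν·Q^9.4·(L/(gh_f))^5.2]^0.04
LQ²/(gh_f) = 0.5440; L/(gh_f) = 2.735
Term 1 = ε^1.25·(…)^4.75 = 2.67×10^-9; Term 2 = ν·Q^9.4·(…)^5.2 = 1.44×10^-7
D = 0.66·(2.67×10^-9 + 1.44×10^-7)^0.04 = 0.3517 m = 352 mm
Check: V = 4.59 m/s, Re = 1.06×10^6, f = 0.01159, h_f = 13.5 m ≈ 14.2 m ✓

D ≈ 352 mm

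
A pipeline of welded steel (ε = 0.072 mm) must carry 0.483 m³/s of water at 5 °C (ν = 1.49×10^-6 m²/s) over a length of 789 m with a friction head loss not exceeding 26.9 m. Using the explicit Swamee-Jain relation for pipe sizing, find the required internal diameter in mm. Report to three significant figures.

D ≈ 388 mm

Swamee-Jain (Type III): D = 0.66·[ε^1.25·(LQ²/(gh_f))^4.75 + ν·Q^9.4·(L/(gh_f))^5.2]^0.04
LQ²/(gh_f) = 0.6975; L/(gh_f) = 2.990
Term 1 = ε^1.25·(…)^4.75 = 1.20×10^-6; Term 2 = ν·Q^9.4·(…)^5.2 = 4.74×10^-7
D = 0.66·(1.20×10^-6 + 4.74×10^-7)^0.04 = 0.3877 m = 388 mm
Check: V = 4.09 m/s, Re = 1.06×10^6, f = 0.01456, h_f = 25.3 m ≈ 26.9 m ✓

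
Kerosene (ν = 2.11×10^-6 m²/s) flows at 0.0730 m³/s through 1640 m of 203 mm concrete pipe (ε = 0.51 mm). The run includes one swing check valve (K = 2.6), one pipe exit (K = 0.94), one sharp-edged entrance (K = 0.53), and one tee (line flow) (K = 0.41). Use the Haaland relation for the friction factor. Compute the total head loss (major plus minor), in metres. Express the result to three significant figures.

H_L ≈ 54.7 m

V = 4Q/(πD²) = 2.255 m/s; V²/2g = 0.2593 m
Re = 2.17×10^5, ε/D = 0.00251 → f = 0.02558 (Haaland)
Major: h_f = f(L/D)·V²/2g = 0.02558·8079·0.2593 = 53.59 m
Minor: ΣK = 4.48; h_m = ΣK·V²/2g = 1.162 m
Total H_L = 53.59 + 1.162 = 54.75 m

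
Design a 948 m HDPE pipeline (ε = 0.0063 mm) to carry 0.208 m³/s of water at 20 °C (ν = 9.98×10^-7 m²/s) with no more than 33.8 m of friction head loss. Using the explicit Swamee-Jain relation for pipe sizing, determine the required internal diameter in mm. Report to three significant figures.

D ≈ 263 mm

Swamee-Jain (Type III): D = 0.66·[ε^1.25·(LQ²/(gh_f))^4.75 + ν·Q^9.4·(L/(gh_f))^5.2]^0.04
LQ²/(gh_f) = 0.1237; L/(gh_f) = 2.859
Term 1 = ε^1.25·(…)^4.75 = 1.54×10^-11; Term 2 = ν·Q^9.4·(…)^5.2 = 9.15×10^-11
D = 0.66·(1.54×10^-11 + 9.15×10^-11)^0.04 = 0.2635 m = 263 mm
Check: V = 3.82 m/s, Re = 1.01×10^6, f = 0.01216, h_f = 32.5 m ≈ 33.8 m ✓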